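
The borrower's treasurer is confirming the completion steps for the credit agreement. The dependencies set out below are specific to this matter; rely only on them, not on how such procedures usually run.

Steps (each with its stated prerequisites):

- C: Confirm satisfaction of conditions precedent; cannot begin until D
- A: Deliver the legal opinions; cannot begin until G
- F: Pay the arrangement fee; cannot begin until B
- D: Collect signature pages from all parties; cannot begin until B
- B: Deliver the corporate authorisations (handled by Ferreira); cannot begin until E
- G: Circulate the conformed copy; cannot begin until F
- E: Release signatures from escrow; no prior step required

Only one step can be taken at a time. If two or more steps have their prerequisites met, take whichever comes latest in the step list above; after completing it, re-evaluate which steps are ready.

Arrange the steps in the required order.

E, B, D, F, G, A, C

Only E has no prerequisites, so it is first.
B needed E, now all done → B.
Ready: D and F. D is listed later → D.
Ready: F and C. F is listed later → F.
Ready: G and C. G is listed later → G.
A now also ready, so the ready set is {A, C}; A is listed later → A.
C is the only step now ready → C.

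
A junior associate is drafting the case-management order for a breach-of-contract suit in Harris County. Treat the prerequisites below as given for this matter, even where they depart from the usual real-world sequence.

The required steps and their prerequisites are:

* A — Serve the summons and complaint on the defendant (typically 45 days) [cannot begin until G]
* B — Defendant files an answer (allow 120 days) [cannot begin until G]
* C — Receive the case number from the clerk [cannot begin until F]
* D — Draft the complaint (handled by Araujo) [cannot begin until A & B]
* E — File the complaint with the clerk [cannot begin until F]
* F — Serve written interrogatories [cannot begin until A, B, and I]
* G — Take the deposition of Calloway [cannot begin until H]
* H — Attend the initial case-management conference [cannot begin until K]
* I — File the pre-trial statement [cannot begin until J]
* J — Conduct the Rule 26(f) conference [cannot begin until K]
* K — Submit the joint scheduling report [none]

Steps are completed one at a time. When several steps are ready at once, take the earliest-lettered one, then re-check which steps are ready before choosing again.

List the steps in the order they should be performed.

Only K has no prerequisites, so it is first.
Now H and J have their prerequisites met. H has the earlier label, so H next.
G now also ready, so the ready set is {G, J}; G has the earlier label → G.
A and B now also ready, so the ready set is {A, B, J}; A has the earlier label → A.
Now B and J have their prerequisites met. B has the earlier label, so B next.
D now also ready, so the ready set is {D, J}; D has the earlier label → D.
J is the only step now ready → J.
I is the only step now ready → I.
F needed A, B and I, now all done → F.
C and E are both available; C has the earlier label → C.
That leaves E as the only ready step → E.

K H G A B D J I F C E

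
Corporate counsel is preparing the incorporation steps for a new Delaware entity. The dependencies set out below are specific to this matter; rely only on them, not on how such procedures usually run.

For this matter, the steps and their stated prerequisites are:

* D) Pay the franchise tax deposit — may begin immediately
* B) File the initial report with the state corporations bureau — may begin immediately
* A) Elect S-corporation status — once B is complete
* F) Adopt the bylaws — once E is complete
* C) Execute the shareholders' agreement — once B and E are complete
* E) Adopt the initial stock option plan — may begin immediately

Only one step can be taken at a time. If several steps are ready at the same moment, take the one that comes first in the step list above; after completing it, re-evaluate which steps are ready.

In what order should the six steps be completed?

Nothing is required for D, B and E. D is listed earlier → D first.
Ready: B and E. B is listed earlier → B.
Ready: A and E. A is listed earlier → A.
That leaves E as the only ready step → E.
Now F and C have their prerequisites met. F is listed earlier, so F next.
C is the only step now ready → C.

D B A E F C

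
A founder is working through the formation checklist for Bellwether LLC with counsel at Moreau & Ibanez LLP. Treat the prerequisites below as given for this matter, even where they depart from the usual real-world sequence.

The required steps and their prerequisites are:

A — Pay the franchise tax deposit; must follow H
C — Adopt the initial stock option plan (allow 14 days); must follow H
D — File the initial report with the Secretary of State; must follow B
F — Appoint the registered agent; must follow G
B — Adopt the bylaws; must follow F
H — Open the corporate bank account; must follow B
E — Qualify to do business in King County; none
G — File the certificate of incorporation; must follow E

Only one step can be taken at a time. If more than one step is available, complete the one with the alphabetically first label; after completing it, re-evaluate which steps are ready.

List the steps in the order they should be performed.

Only E has no prerequisites, so it is first.
G needed E, now all done → G.
F is the only step now ready → F.
B is the only step now ready → B.
Ready: D and H. D has the earlier label → D.
H needed B, now all done → H.
Now A and C have their prerequisites met. A has the earlier label, so A next.
That leaves C as the only ready step → C.

E → G → F → B → D → H → A → C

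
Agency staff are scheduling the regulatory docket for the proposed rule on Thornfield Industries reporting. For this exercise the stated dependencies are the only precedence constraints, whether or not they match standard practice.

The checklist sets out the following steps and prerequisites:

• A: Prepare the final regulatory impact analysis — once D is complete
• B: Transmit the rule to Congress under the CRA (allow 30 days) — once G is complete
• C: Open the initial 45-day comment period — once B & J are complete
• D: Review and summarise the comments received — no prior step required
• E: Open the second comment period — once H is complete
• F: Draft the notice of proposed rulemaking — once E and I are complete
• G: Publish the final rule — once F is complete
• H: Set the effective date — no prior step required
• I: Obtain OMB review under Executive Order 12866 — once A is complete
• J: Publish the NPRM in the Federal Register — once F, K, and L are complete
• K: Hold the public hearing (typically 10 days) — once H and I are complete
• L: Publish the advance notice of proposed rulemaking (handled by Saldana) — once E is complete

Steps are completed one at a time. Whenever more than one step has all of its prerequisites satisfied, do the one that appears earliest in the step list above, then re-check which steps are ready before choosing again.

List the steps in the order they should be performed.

D A H E I F G B K L J C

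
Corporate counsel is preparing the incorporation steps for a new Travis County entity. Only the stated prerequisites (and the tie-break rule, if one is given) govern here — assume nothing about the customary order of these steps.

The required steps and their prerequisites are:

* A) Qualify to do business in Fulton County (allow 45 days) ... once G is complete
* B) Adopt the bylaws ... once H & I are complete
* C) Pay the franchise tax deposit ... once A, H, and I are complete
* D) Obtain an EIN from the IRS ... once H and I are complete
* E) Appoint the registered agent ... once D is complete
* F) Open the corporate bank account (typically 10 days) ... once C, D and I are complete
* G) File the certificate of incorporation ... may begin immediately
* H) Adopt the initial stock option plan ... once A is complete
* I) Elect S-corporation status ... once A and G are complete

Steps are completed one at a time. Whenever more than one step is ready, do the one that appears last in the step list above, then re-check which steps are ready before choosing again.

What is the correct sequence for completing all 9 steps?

Only G has no prerequisites, so it is first.
A is the only step now ready → A.
Ready: I and H. I is listed later → I.
H is the only step now ready → H.
Ready: D, C and B. D is listed later → D.
Now E, C and B have their prerequisites met. E is listed later, so E next.
Now C and B have their prerequisites met. C is listed later, so C next.
F now also ready, so the ready set is {F, B}; F is listed later → F.
B needed I and H, now all done → B.

G, A, I, H, D, E, C, F, B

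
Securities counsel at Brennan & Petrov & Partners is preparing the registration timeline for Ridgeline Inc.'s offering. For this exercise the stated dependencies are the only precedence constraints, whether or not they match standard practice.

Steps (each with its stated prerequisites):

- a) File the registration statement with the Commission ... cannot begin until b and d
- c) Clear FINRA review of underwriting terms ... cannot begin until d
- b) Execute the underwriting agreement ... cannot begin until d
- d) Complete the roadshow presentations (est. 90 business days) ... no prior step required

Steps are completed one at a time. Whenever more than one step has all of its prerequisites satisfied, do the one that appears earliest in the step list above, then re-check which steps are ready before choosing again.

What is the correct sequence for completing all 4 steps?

d has no prerequisites → d first.
c and b are both available; c is listed earlier → c.
b needed d, now all done → b.
Next only a has its prerequisites met → a.

d c b a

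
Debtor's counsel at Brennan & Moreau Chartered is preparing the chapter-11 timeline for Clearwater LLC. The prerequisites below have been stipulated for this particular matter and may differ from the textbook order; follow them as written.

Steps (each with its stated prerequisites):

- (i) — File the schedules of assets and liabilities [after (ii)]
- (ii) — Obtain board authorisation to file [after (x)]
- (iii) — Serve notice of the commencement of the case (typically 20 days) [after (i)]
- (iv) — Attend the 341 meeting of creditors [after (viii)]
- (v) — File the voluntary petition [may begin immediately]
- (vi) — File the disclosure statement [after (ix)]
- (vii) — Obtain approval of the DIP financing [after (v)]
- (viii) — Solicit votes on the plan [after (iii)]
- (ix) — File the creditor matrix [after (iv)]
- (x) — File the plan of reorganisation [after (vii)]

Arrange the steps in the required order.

(v) is the only step with nothing outstanding, so it goes first.
Next only (vii) has its prerequisites met → (vii).
(x) is the only step now ready → (x).
(ii) is the only step now ready → (ii).
Next only (i) has its prerequisites met → (i).
That leaves (iii) as the only ready step → (iii).
Next only (viii) has its prerequisites met → (viii).
(iv) is the only step now ready → (iv).
(ix) needed (iv), now all done → (ix).
(vi) needed (ix), now all done → (vi).

(v) (vii) (x) (ii) (i) (iii) (viii) (iv) (ix) (vi)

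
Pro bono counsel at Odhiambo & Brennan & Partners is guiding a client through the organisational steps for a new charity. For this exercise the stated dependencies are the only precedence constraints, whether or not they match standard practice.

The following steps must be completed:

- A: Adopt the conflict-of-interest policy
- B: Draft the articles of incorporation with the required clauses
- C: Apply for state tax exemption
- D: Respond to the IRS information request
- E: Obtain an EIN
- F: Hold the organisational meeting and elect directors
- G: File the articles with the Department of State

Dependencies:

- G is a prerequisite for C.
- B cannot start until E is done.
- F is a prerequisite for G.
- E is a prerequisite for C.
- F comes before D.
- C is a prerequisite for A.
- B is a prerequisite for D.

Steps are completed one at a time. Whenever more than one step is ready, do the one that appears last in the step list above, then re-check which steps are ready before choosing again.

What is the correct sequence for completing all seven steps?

Nothing is required for F and E. F is listed later → F first.
G now also ready, so the ready set is {G, E}; G is listed later → G.
That leaves E as the only ready step → E.
Now C and B have their prerequisites met. C is listed later, so C next.
A now also ready, so the ready set is {B, A}; B is listed later → B.
Now D and A have their prerequisites met. D is listed later, so D next.
A is the only step now ready → A.

F G E C B D A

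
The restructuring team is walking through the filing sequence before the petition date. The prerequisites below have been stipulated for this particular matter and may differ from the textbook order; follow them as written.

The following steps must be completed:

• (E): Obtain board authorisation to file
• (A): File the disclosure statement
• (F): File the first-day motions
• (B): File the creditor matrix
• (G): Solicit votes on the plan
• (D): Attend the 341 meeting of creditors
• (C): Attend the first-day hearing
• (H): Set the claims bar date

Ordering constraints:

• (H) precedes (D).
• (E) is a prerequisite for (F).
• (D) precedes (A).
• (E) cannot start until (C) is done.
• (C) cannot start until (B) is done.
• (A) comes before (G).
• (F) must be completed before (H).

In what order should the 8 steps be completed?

(B), (C), (E), (F), (H), (D), (A), (G)

Only (B) has no prerequisites, so it is first.
That leaves (C) as the only ready step → (C).
(E) needed (C), now all done → (E).
That leaves (F) as the only ready step → (F).
Next only (H) has its prerequisites met → (H).
(D) needed (H), now all done → (D).
(A) needed (D), now all done → (A).
Next only (G) has its prerequisites met → (G).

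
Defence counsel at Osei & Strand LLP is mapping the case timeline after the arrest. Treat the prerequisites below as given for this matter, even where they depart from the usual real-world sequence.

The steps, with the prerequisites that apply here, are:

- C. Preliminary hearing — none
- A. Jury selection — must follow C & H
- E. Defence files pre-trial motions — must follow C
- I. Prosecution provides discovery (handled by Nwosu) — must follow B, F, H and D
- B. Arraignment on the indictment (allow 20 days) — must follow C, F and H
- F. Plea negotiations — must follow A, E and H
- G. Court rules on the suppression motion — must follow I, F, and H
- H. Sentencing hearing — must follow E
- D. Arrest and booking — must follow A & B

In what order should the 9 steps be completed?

C, E, H, A, F, B, D, I, G

C is the only step with nothing outstanding, so it goes first.
E needed C, now all done → E.
H needed E, now all done → H.
Next only A has its prerequisites met → A.
F needed A, E and H, now all done → F.
B needed C, F and H, now all done → B.
Next only D has its prerequisites met → D.
I needed B, F, H and D, now all done → I.
G needed I, F and H, now all done → G.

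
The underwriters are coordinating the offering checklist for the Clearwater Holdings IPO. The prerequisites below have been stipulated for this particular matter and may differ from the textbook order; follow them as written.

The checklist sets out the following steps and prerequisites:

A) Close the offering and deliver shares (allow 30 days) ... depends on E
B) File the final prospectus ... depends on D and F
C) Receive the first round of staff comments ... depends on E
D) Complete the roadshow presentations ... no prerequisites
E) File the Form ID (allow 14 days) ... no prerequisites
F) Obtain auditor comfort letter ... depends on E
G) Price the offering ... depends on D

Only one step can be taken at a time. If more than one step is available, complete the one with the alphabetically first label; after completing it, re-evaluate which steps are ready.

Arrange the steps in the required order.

D and E have no prerequisites; D has the earlier label, so D is first.
G now also ready, so the ready set is {E, G}; E has the earlier label → E.
Now A, C, F and G have their prerequisites met. A has the earlier label, so A next.
C, F and G are all available; C has the earlier label → C.
Now F and G have their prerequisites met. F has the earlier label, so F next.
Now B and G have their prerequisites met. B has the earlier label, so B next.
G needed D, now all done → G.

D → E → A → C → F → B → G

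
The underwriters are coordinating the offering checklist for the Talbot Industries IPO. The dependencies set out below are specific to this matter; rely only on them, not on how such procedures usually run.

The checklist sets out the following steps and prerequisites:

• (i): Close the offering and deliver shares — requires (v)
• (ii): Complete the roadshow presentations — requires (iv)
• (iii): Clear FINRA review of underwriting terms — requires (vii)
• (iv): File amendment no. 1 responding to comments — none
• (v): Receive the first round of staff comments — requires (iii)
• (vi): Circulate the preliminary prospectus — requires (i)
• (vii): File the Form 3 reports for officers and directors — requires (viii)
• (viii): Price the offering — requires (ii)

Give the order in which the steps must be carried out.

(iv) has no prerequisites → (iv) first.
That leaves (ii) as the only ready step → (ii).
(viii) needed (ii), now all done → (viii).
(vii) is the only step now ready → (vii).
(iii) needed (vii), now all done → (iii).
That leaves (v) as the only ready step → (v).
Next only (i) has its prerequisites met → (i).
Next only (vi) has its prerequisites met → (vi).

(iv) (ii) (viii) (vii) (iii) (v) (i) (vi)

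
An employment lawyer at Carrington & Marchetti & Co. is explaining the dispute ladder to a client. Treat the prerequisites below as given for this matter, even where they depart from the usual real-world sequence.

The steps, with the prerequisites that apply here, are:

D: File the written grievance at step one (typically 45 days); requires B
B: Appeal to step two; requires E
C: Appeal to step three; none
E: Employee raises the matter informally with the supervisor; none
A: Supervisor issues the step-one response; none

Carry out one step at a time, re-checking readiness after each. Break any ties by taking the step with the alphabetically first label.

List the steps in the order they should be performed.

A, C, E, B, D

Nothing is required for A, C and E. A has the earlier label → A first.
Now C and E have their prerequisites met. C has the earlier label, so C next.
E is the only step now ready → E.
B needed E, now all done → B.
D needed B, now all done → D.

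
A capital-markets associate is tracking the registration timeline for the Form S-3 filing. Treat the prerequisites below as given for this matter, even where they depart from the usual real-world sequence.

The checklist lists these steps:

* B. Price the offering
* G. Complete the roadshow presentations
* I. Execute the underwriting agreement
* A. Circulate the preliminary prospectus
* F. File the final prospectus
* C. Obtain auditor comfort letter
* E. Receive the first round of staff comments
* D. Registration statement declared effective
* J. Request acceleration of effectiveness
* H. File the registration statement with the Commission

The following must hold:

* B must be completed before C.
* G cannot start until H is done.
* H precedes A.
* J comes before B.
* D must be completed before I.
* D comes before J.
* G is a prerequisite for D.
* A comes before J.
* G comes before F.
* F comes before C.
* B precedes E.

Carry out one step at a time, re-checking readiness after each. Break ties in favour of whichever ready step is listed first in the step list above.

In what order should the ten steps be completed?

H, G, A, F, D, I, J, B, C, E

H has no prerequisites → H first.
G and A are both available; G is listed earlier → G.
F and D now also ready, so the ready set is {A, F, D}; A is listed earlier → A.
F and D are both available; F is listed earlier → F.
D is the only step now ready → D.
Now I and J have their prerequisites met. I is listed earlier, so I next.
That leaves J as the only ready step → J.
Next only B has its prerequisites met → B.
Ready: C and E. C is listed earlier → C.
E needed B, now all done → E.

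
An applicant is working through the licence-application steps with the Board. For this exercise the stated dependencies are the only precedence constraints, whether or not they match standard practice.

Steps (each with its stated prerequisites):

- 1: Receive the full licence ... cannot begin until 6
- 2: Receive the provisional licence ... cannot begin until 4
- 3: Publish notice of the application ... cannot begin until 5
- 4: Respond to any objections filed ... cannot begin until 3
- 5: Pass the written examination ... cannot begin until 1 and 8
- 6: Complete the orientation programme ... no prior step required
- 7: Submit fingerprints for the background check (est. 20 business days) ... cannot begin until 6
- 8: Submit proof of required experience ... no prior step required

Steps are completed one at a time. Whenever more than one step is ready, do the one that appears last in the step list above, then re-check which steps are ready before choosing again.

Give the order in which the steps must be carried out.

Nothing is required for 8 and 6. 8 is listed later → 8 first.
That leaves 6 as the only ready step → 6.
7 and 1 are both available; 7 is listed later → 7.
That leaves 1 as the only ready step → 1.
That leaves 5 as the only ready step → 5.
Next only 3 has its prerequisites met → 3.
That leaves 4 as the only ready step → 4.
Next only 2 has its prerequisites met → 2.

8 → 6 → 7 → 1 → 5 → 3 → 4 → 2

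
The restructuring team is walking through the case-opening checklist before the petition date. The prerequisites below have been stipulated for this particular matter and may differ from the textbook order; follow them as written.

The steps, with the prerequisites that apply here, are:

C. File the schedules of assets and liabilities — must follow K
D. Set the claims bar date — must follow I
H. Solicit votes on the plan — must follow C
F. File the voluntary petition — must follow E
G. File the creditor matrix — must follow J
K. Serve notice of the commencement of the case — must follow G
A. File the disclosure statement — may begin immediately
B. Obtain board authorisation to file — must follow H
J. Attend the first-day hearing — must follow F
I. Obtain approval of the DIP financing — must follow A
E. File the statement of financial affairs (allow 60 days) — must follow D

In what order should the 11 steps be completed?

A → I → D → E → F → J → G → K → C → H → B

A has no prerequisites → A first.
Next only I has its prerequisites met → I.
That leaves D as the only ready step → D.
E needed D, now all done → E.
F is the only step now ready → F.
That leaves J as the only ready step → J.
G is the only step now ready → G.
Next only K has its prerequisites met → K.
C needed K, now all done → C.
Next only H has its prerequisites met → H.
B needed H, now all done → B.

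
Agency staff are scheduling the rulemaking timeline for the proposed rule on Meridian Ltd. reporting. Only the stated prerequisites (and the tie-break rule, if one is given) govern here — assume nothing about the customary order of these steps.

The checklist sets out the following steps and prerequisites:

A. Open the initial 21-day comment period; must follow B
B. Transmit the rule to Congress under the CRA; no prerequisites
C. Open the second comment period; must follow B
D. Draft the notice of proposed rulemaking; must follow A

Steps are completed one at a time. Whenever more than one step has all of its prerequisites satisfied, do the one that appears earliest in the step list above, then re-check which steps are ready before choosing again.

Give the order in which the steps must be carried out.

B → A → C → D

B is the only step with nothing outstanding, so it goes first.
Ready: A and C. A is listed earlier → A.
C and D are both available; C is listed earlier → C.
D needed A, now all done → D.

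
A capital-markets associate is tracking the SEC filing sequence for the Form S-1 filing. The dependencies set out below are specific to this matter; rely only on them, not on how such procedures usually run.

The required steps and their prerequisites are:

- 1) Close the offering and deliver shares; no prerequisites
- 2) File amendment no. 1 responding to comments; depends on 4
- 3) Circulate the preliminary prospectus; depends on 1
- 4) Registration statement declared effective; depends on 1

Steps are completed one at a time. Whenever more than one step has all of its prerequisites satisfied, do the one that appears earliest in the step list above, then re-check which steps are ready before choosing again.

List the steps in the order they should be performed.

1 is the only step with nothing outstanding, so it goes first.
Now 3 and 4 have their prerequisites met. 3 is listed earlier, so 3 next.
That leaves 4 as the only ready step → 4.
2 is the only step now ready → 2.

1 3 4 2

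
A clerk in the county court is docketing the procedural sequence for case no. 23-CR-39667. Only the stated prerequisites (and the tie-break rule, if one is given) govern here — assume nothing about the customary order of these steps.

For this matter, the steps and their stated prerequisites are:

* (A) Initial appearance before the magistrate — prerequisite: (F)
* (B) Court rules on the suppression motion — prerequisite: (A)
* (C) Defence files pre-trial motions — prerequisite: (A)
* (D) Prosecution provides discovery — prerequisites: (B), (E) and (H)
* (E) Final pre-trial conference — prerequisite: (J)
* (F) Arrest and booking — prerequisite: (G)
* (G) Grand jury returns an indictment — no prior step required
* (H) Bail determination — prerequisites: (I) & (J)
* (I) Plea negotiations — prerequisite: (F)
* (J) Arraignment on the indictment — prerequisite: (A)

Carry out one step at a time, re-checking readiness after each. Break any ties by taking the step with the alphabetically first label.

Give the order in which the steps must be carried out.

(G) → (F) → (A) → (B) → (C) → (I) → (J) → (E) → (H) → (D)

(G) has no prerequisites → (G) first.
(F) needed (G), now all done → (F).
Now (A) and (I) have their prerequisites met. (A) has the earlier label, so (A) next.
(B), (C) and (J) now also ready, so the ready set is {(B), (C), (I), (J)}; (B) has the earlier label → (B).
Now (C), (I) and (J) have their prerequisites met. (C) has the earlier label, so (C) next.
(I) and (J) are both available; (I) has the earlier label → (I).
(J) is the only step now ready → (J).
Now (E) and (H) have their prerequisites met. (E) has the earlier label, so (E) next.
That leaves (H) as the only ready step → (H).
Next only (D) has its prerequisites met → (D).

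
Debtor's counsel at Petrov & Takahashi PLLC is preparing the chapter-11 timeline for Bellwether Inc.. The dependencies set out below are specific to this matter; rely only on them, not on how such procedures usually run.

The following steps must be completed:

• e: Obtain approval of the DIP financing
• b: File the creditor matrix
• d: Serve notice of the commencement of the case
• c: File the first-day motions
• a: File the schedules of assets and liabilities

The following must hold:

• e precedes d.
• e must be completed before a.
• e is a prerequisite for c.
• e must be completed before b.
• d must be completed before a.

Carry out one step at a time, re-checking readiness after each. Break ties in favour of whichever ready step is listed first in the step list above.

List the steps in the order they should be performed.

e b d c a

Only e has no prerequisites, so it is first.
Ready: b, d and c. b is listed earlier → b.
Now d and c have their prerequisites met. d is listed earlier, so d next.
a now also ready, so the ready set is {c, a}; c is listed earlier → c.
a is the only step now ready → a.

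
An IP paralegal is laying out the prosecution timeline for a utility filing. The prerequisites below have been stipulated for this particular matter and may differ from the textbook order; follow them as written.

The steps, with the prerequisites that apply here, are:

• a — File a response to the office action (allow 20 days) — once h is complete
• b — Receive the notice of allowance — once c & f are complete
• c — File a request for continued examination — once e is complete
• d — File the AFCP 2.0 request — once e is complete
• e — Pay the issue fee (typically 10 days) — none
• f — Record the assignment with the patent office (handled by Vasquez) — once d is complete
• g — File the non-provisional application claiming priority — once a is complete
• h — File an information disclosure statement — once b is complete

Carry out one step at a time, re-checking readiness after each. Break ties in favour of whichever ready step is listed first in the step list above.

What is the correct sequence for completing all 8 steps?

e → c → d → f → b → h → a → g

Only e has no prerequisites, so it is first.
c and d are both available; c is listed earlier → c.
That leaves d as the only ready step → d.
Next only f has its prerequisites met → f.
That leaves b as the only ready step → b.
That leaves h as the only ready step → h.
a needed h, now all done → a.
Next only g has its prerequisites met → g.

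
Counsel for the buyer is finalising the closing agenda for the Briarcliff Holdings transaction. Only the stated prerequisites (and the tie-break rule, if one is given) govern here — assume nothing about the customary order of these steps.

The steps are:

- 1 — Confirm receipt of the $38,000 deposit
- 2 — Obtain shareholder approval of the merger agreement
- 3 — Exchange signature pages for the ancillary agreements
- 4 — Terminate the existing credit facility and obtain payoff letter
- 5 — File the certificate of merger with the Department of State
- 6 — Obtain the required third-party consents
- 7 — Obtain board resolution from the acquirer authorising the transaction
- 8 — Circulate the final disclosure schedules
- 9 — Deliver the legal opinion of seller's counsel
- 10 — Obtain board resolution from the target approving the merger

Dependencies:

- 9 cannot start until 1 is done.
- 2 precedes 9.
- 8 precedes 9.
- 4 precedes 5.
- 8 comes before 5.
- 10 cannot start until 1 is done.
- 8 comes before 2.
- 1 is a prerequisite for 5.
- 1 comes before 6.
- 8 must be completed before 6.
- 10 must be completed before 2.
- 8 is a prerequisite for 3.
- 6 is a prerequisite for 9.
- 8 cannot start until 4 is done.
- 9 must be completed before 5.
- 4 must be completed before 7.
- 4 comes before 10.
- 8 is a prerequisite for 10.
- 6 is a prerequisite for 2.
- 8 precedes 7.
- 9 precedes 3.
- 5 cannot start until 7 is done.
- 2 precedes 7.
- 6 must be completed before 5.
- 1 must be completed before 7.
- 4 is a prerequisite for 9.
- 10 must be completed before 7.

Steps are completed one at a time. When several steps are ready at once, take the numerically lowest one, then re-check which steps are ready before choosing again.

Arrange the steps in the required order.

1 → 4 → 8 → 6 → 10 → 2 → 7 → 9 → 3 → 5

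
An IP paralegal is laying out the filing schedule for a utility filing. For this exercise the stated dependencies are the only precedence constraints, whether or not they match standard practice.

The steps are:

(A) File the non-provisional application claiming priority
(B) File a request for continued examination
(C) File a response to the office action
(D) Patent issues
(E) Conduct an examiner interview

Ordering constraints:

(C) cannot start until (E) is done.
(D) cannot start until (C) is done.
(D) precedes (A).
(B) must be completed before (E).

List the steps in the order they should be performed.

(B) has no prerequisites → (B) first.
Next only (E) has its prerequisites met → (E).
That leaves (C) as the only ready step → (C).
(D) needed (C), now all done → (D).
Next only (A) has its prerequisites met → (A).

(B) → (E) → (C) → (D) → (A)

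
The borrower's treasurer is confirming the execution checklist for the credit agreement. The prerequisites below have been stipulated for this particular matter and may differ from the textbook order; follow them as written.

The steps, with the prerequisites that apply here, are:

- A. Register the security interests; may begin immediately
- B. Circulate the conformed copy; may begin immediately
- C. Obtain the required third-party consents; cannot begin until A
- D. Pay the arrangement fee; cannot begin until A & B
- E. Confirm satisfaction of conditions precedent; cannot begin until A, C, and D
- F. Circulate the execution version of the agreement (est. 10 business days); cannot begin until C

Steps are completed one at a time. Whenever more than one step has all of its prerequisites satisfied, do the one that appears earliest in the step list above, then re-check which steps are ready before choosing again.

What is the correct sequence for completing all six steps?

A, B, C, D, E, F

A and B have no prerequisites; A is listed earlier, so A is first.
B and C are both available; B is listed earlier → B.
D now also ready, so the ready set is {C, D}; C is listed earlier → C.
Now D and F have their prerequisites met. D is listed earlier, so D next.
E and F are both available; E is listed earlier → E.
F needed C, now all done → F.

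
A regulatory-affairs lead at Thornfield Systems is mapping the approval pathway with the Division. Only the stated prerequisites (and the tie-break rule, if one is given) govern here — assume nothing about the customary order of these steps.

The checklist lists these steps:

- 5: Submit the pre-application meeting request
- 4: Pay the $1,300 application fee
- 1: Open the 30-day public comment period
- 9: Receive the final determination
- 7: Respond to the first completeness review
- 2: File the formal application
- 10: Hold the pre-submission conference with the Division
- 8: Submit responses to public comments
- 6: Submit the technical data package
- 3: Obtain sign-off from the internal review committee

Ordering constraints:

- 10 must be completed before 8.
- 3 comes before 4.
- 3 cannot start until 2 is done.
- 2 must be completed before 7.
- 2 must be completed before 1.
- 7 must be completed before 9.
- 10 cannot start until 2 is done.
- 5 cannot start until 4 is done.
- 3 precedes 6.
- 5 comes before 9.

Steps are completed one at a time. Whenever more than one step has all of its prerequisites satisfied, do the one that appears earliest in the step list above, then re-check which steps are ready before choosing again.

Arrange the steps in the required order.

2, 1, 7, 10, 8, 3, 4, 5, 9, 6

2 is the only step with nothing outstanding, so it goes first.
Now 1, 7, 10 and 3 have their prerequisites met. 1 is listed earlier, so 1 next.
7, 10 and 3 are all available; 7 is listed earlier → 7.
Now 10 and 3 have their prerequisites met. 10 is listed earlier, so 10 next.
8 now also ready, so the ready set is {8, 3}; 8 is listed earlier → 8.
Next only 3 has its prerequisites met → 3.
Now 4 and 6 have their prerequisites met. 4 is listed earlier, so 4 next.
5 now also ready, so the ready set is {5, 6}; 5 is listed earlier → 5.
Now 9 and 6 have their prerequisites met. 9 is listed earlier, so 9 next.
Next only 6 has its prerequisites met → 6.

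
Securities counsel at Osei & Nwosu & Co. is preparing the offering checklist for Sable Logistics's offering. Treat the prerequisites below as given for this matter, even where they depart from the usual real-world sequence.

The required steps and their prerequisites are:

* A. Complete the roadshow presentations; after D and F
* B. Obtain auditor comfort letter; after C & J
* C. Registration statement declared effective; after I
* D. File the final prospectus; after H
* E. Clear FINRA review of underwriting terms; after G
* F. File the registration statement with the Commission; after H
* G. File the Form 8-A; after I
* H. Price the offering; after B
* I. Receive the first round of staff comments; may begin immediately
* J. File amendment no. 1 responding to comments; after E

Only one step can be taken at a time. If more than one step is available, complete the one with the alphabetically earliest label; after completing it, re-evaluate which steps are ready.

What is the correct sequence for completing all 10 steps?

I has no prerequisites → I first.
Now C and G have their prerequisites met. C has the earlier label, so C next.
Next only G has its prerequisites met → G.
E is the only step now ready → E.
J is the only step now ready → J.
That leaves B as the only ready step → B.
H needed B, now all done → H.
D and F are both available; D has the earlier label → D.
F needed H, now all done → F.
That leaves A as the only ready step → A.

I → C → G → E → J → B → H → D → F → A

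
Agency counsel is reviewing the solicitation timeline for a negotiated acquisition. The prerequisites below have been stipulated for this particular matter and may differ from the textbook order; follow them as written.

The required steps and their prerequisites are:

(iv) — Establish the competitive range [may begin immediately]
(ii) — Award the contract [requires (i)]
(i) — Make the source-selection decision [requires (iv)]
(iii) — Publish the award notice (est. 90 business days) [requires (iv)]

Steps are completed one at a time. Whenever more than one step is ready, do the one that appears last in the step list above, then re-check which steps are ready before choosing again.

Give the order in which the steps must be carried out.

(iv) has no prerequisites → (iv) first.
(iii) and (i) are both available; (iii) is listed later → (iii).
(i) needed (iv), now all done → (i).
Next only (ii) has its prerequisites met → (ii).

(iv) → (iii) → (i) → (ii)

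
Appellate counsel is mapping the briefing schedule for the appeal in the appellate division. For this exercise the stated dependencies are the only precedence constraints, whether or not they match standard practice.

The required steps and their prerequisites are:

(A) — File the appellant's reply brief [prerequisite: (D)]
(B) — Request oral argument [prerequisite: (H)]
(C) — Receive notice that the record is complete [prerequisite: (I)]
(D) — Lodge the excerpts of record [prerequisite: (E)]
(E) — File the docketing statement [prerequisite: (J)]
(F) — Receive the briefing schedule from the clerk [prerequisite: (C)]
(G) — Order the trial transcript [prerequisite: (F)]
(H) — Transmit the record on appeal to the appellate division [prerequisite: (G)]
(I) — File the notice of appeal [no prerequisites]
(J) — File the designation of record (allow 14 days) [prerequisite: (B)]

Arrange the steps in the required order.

(I), (C), (F), (G), (H), (B), (J), (E), (D), (A)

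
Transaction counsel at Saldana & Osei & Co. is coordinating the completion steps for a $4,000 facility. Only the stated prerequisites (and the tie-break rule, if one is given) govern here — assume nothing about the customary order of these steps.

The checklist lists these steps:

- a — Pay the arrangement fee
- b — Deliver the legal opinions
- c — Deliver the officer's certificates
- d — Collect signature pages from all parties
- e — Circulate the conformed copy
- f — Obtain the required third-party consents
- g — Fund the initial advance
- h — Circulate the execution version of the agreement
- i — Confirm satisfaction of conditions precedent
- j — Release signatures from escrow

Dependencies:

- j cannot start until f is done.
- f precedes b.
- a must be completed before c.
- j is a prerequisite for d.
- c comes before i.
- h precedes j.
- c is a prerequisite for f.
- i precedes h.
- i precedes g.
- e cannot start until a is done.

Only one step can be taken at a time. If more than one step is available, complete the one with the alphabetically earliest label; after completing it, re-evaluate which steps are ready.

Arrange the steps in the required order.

a → c → e → f → b → i → g → h → j → d

a is the only step with nothing outstanding, so it goes first.
Ready: c and e. c has the earlier label → c.
Ready: e, f and i. e has the earlier label → e.
Ready: f and i. f has the earlier label → f.
b now also ready, so the ready set is {b, i}; b has the earlier label → b.
i needed c, now all done → i.
g and h are both available; g has the earlier label → g.
h needed i, now all done → h.
j needed f and h, now all done → j.
That leaves d as the only ready step → d.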